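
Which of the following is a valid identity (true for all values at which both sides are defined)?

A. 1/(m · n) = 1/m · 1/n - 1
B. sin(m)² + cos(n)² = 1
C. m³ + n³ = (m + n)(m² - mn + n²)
C

A: fails at (1, 3) — LHS = 1/3, RHS = -2/3.
B: fails at (1, 5) — LHS = cos(5)² + sin(1)² ≈ 0.7885, RHS = 1.
C: holds — e.g. at (4, 4), both sides equal 128.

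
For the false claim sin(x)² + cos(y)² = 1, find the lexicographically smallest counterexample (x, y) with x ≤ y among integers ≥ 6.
At (6, 6): both sides equal 1, so it holds there.

Substituting (6, 7) into the claim:
LHS = sin(6)² + cos(7)² ≈ 0.6464
RHS = 1

Since LHS ≠ RHS, this pair disproves the claim, and no lexicographically smaller pair (x ≤ y, integers ≥ 6) does.

For instance (9, 11) is also a counterexample (LHS = cos(11)² + sin(9)² ≈ 0.1699, RHS = 1), but it's lexicographically larger.

Answer: (x, y) = (6, 7)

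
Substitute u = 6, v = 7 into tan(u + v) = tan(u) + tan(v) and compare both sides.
LHS = tan(6 + 7) = tan(13) ≈ 0.463
RHS = tan(6) + tan(7) ≈ 0.5804

LHS ≠ RHS (they differ by about 0.1174), so the equation does not hold here.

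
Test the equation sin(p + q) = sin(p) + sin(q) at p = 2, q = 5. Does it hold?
Substituting p = 2, q = 5:

LHS = sin(2 + 5) = sin(7) ≈ 0.657
RHS = sin(2) + sin(5) ≈ -0.04963

LHS ≠ RHS, so the equation does not hold at this point.

Answer: Fails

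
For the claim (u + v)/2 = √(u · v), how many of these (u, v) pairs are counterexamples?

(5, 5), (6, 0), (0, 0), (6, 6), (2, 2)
Testing each pair:
(5, 5): LHS = 5, RHS = 5 → satisfies claim
(6, 0): LHS = 3, RHS = 0 → counterexample
(0, 0): LHS = 0, RHS = 0 → satisfies claim
(6, 6): LHS = 6, RHS = 6 → satisfies claim
(2, 2): LHS = 2, RHS = 2 → satisfies claim

That makes 1 counterexample.

Answer: 1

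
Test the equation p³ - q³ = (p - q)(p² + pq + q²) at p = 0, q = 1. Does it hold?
Substituting p = 0, q = 1:

LHS = 0³ - 1³ = -1
RHS = (0 - 1)(0² + 0·1 + 1²) = -1

LHS = RHS, so the equation holds at this point.

Answer: Holds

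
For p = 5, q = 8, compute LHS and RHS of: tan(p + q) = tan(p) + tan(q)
LHS = tan(5 + 8) = tan(13) ≈ 0.463
RHS = tan(5) + tan(8) ≈ -10.18

LHS ≠ RHS (they differ by about 10.64), so the equation does not hold here.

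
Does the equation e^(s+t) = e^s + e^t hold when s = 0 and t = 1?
Substituting s = 0, t = 1:

LHS = e^(0+1) = e ≈ 2.718
RHS = e^0 + e^1 = 1 + e ≈ 3.718

LHS ≠ RHS, so the equation does not hold at this point.

Answer: Fails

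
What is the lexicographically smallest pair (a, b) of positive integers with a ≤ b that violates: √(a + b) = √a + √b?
Substituting (1, 1) into the claim:
LHS = √(1 + 1) = √(2) ≈ 1.414
RHS = √1 + √1 = 2

Since LHS ≠ RHS, this pair disproves the claim, and no lexicographically smaller pair (a ≤ b, positive integers) does.

For instance (2, 3) is also a counterexample (LHS = √(5) ≈ 2.236, RHS = √(2) + √(3) ≈ 3.146), but it's lexicographically larger.

Answer: (a, b) = (1, 1)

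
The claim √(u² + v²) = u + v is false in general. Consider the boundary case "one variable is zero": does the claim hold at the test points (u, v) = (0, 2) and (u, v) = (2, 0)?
At (0, 2): LHS = 2, RHS = 2 → equal
At (2, 0): LHS = 2, RHS = 2 → equal

So the claim does hold at both of these boundary points, even though it is not an identity.

Answer: Yes, holds at both test points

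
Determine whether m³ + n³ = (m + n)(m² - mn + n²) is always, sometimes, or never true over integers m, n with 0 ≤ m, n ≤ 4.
The identity holds for every pair in the range. For instance at (m, n) = (3, 1): both sides equal 28.

Answer: Always true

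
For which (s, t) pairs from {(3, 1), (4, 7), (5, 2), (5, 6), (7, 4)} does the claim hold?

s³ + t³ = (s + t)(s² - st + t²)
All pairs

Testing each pair:
(3, 1): LHS = 28, RHS = 28 → holds
(4, 7): LHS = 407, RHS = 407 → holds
(5, 2): LHS = 133, RHS = 133 → holds
(5, 6): LHS = 341, RHS = 341 → holds
(7, 4): LHS = 407, RHS = 407 → holds

Every pair satisfies the claim.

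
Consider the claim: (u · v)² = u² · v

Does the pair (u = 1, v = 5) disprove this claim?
Substituting u = 1, v = 5:
LHS = (1 · 5)² = 25
RHS = 1² · 5 = 5

Since LHS ≠ RHS, this pair disproves the claim.

Answer: Yes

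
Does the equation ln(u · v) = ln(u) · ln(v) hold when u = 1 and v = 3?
Substituting u = 1, v = 3:

LHS = ln(1 · 3) = ln(3) ≈ 1.099
RHS = ln(1) · ln(3) = 0

LHS ≠ RHS, so the equation does not hold at this point.

Answer: Fails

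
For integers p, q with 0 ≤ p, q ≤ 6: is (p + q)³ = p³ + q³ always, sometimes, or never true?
Sometimes true

It holds at (p, q) = (0, 1) (both sides equal 1), but fails at (p, q) = (3, 6) (LHS = 729, RHS = 243).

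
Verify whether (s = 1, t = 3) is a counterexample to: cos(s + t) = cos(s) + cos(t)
Yes

Substituting s = 1, t = 3:
LHS = cos(1 + 3) = cos(4) ≈ -0.6536
RHS = cos(1) + cos(3) ≈ -0.4497

Since LHS ≠ RHS, this pair disproves the claim.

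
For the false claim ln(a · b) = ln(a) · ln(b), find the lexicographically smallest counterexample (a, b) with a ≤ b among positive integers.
Substituting (1, 2) into the claim:
LHS = ln(1 · 2) = ln(2) ≈ 0.6931
RHS = ln(1) · ln(2) = 0

Since LHS ≠ RHS, this pair disproves the claim, and no lexicographically smaller pair (a ≤ b, positive integers) does.

For instance (1, 4) is also a counterexample (LHS = ln(4) ≈ 1.386, RHS = 0), but it's lexicographically larger.

Answer: (a, b) = (1, 2)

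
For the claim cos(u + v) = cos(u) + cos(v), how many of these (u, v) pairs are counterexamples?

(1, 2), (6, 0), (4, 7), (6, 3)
4

Testing each pair:
(1, 2): LHS = cos(3) ≈ -0.99, RHS = cos(2) + cos(1) ≈ 0.1242 → counterexample
(6, 0): LHS = cos(6) ≈ 0.9602, RHS = cos(6) + 1 ≈ 1.96 → counterexample
(4, 7): LHS = cos(11) ≈ 0.004426, RHS = cos(4) + cos(7) ≈ 0.1003 → counterexample
(6, 3): LHS = cos(9) ≈ -0.9111, RHS = cos(3) + cos(6) ≈ -0.02982 → counterexample

That makes 4 counterexamples.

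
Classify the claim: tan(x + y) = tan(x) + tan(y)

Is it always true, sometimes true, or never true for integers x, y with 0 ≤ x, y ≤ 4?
It holds at (x, y) = (1, 0) (both sides equal tan(1) ≈ 1.557), but fails at (x, y) = (2, 2) (LHS = tan(4) ≈ 1.158, RHS = 2·tan(2) ≈ -4.37).

Answer: Sometimes true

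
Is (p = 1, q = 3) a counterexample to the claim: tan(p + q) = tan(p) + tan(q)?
Yes

Substituting p = 1, q = 3:
LHS = tan(1 + 3) = tan(4) ≈ 1.158
RHS = tan(1) + tan(3) ≈ 1.415

Since LHS ≠ RHS, this pair disproves the claim.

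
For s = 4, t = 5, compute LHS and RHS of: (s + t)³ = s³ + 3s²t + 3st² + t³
LHS = (4 + 5)³ = 729
RHS = 4³ + 3·4²·5 + 3·4·5² + 5³ = 729

LHS = RHS: the two sides agree.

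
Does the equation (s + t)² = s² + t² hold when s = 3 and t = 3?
Substituting s = 3, t = 3:

LHS = (3 + 3)² = 36
RHS = 3² + 3² = 18

LHS ≠ RHS, so the equation does not hold at this point.

Answer: Fails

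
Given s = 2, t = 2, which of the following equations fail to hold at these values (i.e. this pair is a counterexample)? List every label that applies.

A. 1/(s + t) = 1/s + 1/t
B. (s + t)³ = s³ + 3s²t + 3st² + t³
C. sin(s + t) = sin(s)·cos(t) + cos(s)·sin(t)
Evaluating each claim at the given values:
A. LHS = 1/4, RHS = 1 → fails here (LHS ≠ RHS)
B. LHS = 64, RHS = 64 → holds here (LHS = RHS)
C. LHS = sin(4) ≈ -0.7568, RHS = 2·sin(2)·cos(2) ≈ -0.7568 → holds here (LHS = RHS)

Answer: A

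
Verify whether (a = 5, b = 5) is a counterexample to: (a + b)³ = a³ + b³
Yes

Substituting a = 5, b = 5:
LHS = (5 + 5)³ = 1000
RHS = 5³ + 5³ = 250

Since LHS ≠ RHS, this pair disproves the claim.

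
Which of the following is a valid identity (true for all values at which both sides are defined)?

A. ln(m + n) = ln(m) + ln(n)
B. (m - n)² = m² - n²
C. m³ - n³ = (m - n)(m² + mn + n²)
C

A: fails at (1, 1) — LHS = ln(2) ≈ 0.6931, RHS = 0.
B: fails at (1, 4) — LHS = 9, RHS = -15.
C: holds — e.g. at (3, 7), both sides equal -316.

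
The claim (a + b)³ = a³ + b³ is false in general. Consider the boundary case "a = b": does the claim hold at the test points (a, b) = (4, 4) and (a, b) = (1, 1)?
No, fails at both test points

At (4, 4): LHS = 512 ≠ RHS = 128
At (1, 1): LHS = 8 ≠ RHS = 2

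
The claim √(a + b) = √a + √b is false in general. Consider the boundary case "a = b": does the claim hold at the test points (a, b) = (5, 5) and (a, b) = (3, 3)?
No, fails at both test points

At (5, 5): LHS = √(10) ≈ 3.162 ≠ RHS = 2·√(5) ≈ 4.472
At (3, 3): LHS = √(6) ≈ 2.449 ≠ RHS = 2·√(3) ≈ 3.464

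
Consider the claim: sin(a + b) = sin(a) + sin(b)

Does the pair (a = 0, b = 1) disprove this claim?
Substituting a = 0, b = 1:
LHS = sin(0 + 1) = sin(1) ≈ 0.8415
RHS = sin(0) + sin(1) = sin(1) ≈ 0.8415

The sides agree, so this pair does not disprove the claim.

Answer: No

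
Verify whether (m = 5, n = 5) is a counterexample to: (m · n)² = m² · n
Yes

Substituting m = 5, n = 5:
LHS = (5 · 5)² = 625
RHS = 5² · 5 = 125

Since LHS ≠ RHS, this pair disproves the claim.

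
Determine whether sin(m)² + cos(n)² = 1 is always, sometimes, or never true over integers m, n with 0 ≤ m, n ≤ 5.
Sometimes true

It holds at (m, n) = (2, 2) (both sides equal 1), but fails at (m, n) = (1, 5) (LHS = cos(5)² + sin(1)² ≈ 0.7885, RHS = 1).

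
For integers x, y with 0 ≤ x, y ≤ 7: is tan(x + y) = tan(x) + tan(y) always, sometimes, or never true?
It holds at (x, y) = (0, 0) (both sides equal 0), but fails at (x, y) = (1, 5) (LHS = tan(6) ≈ -0.291, RHS = tan(5) + tan(1) ≈ -1.823).

Answer: Sometimes true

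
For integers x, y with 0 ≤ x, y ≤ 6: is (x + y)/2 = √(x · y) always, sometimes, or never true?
Sometimes true

It holds at (x, y) = (3, 3) (both sides equal 3), but fails at (x, y) = (4, 1) (LHS = 5/2, RHS = 2).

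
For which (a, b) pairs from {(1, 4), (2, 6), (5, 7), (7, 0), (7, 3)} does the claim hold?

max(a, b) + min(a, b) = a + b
Testing each pair:
(1, 4): LHS = 5, RHS = 5 → holds
(2, 6): LHS = 8, RHS = 8 → holds
(5, 7): LHS = 12, RHS = 12 → holds
(7, 0): LHS = 7, RHS = 7 → holds
(7, 3): LHS = 10, RHS = 10 → holds

Every pair satisfies the claim.

Answer: All pairs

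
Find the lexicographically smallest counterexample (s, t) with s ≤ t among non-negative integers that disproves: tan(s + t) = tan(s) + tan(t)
(s, t) = (1, 1)

At (0, 1): both sides equal tan(1) ≈ 1.557, so it holds there.

Substituting (1, 1) into the claim:
LHS = tan(1 + 1) = tan(2) ≈ -2.185
RHS = tan(1) + tan(1) = 2·tan(1) ≈ 3.115

Since LHS ≠ RHS, this pair disproves the claim, and no lexicographically smaller pair (s ≤ t, non-negative integers) does.

For instance (4, 7) is also a counterexample (LHS = tan(11) ≈ -226, RHS = tan(7) + tan(4) ≈ 2.029), but it's lexicographically larger.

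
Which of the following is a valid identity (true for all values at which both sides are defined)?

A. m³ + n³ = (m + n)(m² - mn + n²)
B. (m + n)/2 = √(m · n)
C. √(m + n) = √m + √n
A: holds — e.g. at (6, 7), both sides equal 559.
B: fails at (3, 5) — LHS = 4, RHS = √(15) ≈ 3.873.
C: fails at (3, 7) — LHS = √(10) ≈ 3.162, RHS = √(3) + √(7) ≈ 4.378.

Answer: A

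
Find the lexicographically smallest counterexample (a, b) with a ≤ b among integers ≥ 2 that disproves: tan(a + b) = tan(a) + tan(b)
(a, b) = (2, 2)

Substituting (2, 2) into the claim:
LHS = tan(2 + 2) = tan(4) ≈ 1.158
RHS = tan(2) + tan(2) = 2·tan(2) ≈ -4.37

Since LHS ≠ RHS, this pair disproves the claim, and no lexicographically smaller pair (a ≤ b, integers ≥ 2) does.

For instance (7, 8) is also a counterexample (LHS = tan(15) ≈ -0.856, RHS = tan(8) + tan(7) ≈ -5.928), but it's lexicographically larger.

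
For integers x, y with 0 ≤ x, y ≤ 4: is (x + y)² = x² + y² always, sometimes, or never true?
It holds at (x, y) = (0, 1) (both sides equal 1), but fails at (x, y) = (3, 3) (LHS = 36, RHS = 18).

Answer: Sometimes true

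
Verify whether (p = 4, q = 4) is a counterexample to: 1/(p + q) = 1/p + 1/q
Yes

Substituting p = 4, q = 4:
LHS = 1/(4 + 4) = 1/8
RHS = 1/4 + 1/4 = 1/2

Since LHS ≠ RHS, this pair disproves the claim.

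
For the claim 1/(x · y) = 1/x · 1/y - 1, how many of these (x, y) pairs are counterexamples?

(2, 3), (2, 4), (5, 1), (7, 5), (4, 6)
5

Testing each pair:
(2, 3): LHS = 1/6, RHS = -5/6 → counterexample
(2, 4): LHS = 1/8, RHS = -7/8 → counterexample
(5, 1): LHS = 1/5, RHS = -4/5 → counterexample
(7, 5): LHS = 1/35, RHS = -34/35 → counterexample
(4, 6): LHS = 1/24, RHS = -23/24 → counterexample

That makes 5 counterexamples.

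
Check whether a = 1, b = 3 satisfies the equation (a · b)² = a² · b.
Substituting a = 1, b = 3:

LHS = (1 · 3)² = 9
RHS = 1² · 3 = 3

LHS ≠ RHS, so the equation does not hold at this point.

Answer: Fails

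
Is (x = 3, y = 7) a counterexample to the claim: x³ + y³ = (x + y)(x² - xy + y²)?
Substituting x = 3, y = 7:
LHS = 3³ + 7³ = 370
RHS = (3 + 7)(3² - 3·7 + 7²) = 370

The sides agree, so this pair does not disprove the claim.

Answer: No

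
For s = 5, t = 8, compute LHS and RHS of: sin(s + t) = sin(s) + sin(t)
LHS = sin(5 + 8) = sin(13) ≈ 0.4202
RHS = sin(5) + sin(8) ≈ 0.03043

LHS ≠ RHS (they differ by about 0.3897), so the equation does not hold here.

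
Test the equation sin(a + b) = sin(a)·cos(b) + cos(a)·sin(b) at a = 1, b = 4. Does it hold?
Substituting a = 1, b = 4:

LHS = sin(1 + 4) = sin(5) ≈ -0.9589
RHS = sin(1)·cos(4) + cos(1)·sin(4) = sin(1)·cos(4) + sin(4)·cos(1) ≈ -0.9589

LHS = RHS, so the equation holds at this point.

Answer: Holds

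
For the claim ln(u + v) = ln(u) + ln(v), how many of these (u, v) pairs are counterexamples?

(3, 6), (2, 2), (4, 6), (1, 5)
3

Testing each pair:
(3, 6): LHS = ln(9) ≈ 2.197, RHS = ln(3) + ln(6) ≈ 2.89 → counterexample
(2, 2): LHS = ln(4) ≈ 1.386, RHS = 2·ln(2) ≈ 1.386 → satisfies claim
(4, 6): LHS = ln(10) ≈ 2.303, RHS = ln(4) + ln(6) ≈ 3.178 → counterexample
(1, 5): LHS = ln(6) ≈ 1.792, RHS = ln(5) ≈ 1.609 → counterexample

That makes 3 counterexamples.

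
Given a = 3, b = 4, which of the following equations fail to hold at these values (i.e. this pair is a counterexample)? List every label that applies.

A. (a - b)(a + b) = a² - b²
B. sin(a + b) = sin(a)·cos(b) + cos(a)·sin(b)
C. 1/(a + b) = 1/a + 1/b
C

Evaluating each claim at the given values:
A. LHS = -7, RHS = -7 → holds here (LHS = RHS)
B. LHS = sin(7) ≈ 0.657, RHS = sin(3)·cos(4) + sin(4)·cos(3) ≈ 0.657 → holds here (LHS = RHS)
C. LHS = 1/7, RHS = 7/12 → fails here (LHS ≠ RHS)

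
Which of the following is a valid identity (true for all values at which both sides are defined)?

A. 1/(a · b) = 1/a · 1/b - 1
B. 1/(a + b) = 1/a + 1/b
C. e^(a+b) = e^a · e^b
C

A: fails at (1, 3) — LHS = 1/3, RHS = -2/3.
B: fails at (2, 2) — LHS = 1/4, RHS = 1.
C: holds — e.g. at (4, 6), both sides equal e^10 ≈ 22026.5.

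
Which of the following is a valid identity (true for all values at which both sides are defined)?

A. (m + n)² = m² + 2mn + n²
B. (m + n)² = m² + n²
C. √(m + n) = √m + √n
A

A: holds — e.g. at (2, 4), both sides equal 36.
B: fails at (2, 2) — LHS = 16, RHS = 8.
C: fails at (3, 3) — LHS = √(6) ≈ 2.449, RHS = 2·√(3) ≈ 3.464.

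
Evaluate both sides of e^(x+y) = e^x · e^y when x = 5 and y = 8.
LHS = e^(5+8) = e^13 ≈ 442413.4
RHS = e^5 · e^8 = e^13 ≈ 442413.4

LHS = RHS: the two sides agree.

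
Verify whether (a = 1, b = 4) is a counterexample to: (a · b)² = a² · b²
Substituting a = 1, b = 4:
LHS = (1 · 4)² = 16
RHS = 1² · 4² = 16

The sides agree, so this pair does not disprove the claim.

Answer: No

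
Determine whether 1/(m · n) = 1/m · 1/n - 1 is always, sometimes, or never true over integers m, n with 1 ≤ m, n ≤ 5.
Never true

The claim fails for every pair in the range. For instance at (m, n) = (2, 4): LHS = 1/8, RHS = -7/8.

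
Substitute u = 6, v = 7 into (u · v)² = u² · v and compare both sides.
LHS = (6 · 7)² = 1764
RHS = 6² · 7 = 252

LHS ≠ RHS, so the equation does not hold here.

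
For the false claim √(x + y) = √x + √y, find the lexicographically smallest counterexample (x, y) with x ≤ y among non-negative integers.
At (0, 3): both sides equal √(3) ≈ 1.732, so it holds there.

Substituting (1, 1) into the claim:
LHS = √(1 + 1) = √(2) ≈ 1.414
RHS = √1 + √1 = 2

Since LHS ≠ RHS, this pair disproves the claim, and no lexicographically smaller pair (x ≤ y, non-negative integers) does.

For instance (5, 6) is also a counterexample (LHS = √(11) ≈ 3.317, RHS = √(5) + √(6) ≈ 4.686), but it's lexicographically larger.

Answer: (x, y) = (1, 1)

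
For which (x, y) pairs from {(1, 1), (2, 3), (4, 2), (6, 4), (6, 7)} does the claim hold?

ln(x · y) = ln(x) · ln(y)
(1, 1)

Testing each pair:
(1, 1): LHS = 0, RHS = 0 → holds
(2, 3): LHS = ln(6) ≈ 1.792, RHS = ln(2)·ln(3) ≈ 0.7615 → fails
(4, 2): LHS = ln(8) ≈ 2.079, RHS = ln(2)·ln(4) ≈ 0.9609 → fails
(6, 4): LHS = ln(24) ≈ 3.178, RHS = ln(4)·ln(6) ≈ 2.484 → fails
(6, 7): LHS = ln(42) ≈ 3.738, RHS = ln(6)·ln(7) ≈ 3.487 → fails

1 of 5 pairs satisfies the claim.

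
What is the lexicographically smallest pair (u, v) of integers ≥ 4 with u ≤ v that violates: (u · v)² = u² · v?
Substituting (4, 4) into the claim:
LHS = (4 · 4)² = 256
RHS = 4² · 4 = 64

Since LHS ≠ RHS, this pair disproves the claim, and no lexicographically smaller pair (u ≤ v, integers ≥ 4) does.

For instance (7, 9) is also a counterexample (LHS = 3969, RHS = 441), but it's lexicographically larger.

Answer: (u, v) = (4, 4)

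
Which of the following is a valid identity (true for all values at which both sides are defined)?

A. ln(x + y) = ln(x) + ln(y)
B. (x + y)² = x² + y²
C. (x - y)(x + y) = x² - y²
A: fails at (1, 3) — LHS = ln(4) ≈ 1.386, RHS = ln(3) ≈ 1.099.
B: fails at (3, 4) — LHS = 49, RHS = 25.
C: holds — e.g. at (3, 7), both sides equal -40.

Answer: C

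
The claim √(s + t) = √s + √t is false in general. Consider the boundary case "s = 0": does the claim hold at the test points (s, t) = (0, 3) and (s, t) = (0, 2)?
Yes, holds at both test points

At (0, 3): LHS = √(3) ≈ 1.732, RHS = √(3) ≈ 1.732 → equal
At (0, 2): LHS = √(2) ≈ 1.414, RHS = √(2) ≈ 1.414 → equal

So the claim does hold at both of these boundary points, even though it is not an identity.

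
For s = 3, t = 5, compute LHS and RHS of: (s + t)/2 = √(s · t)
LHS = (3 + 5)/2 = 4
RHS = √(3 · 5) = √(15) ≈ 3.873

LHS ≠ RHS (they differ by about 0.127), so the equation does not hold here.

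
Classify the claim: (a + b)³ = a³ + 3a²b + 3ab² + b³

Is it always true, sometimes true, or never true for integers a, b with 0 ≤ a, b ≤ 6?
Always true

The identity holds for every pair in the range. For instance at (a, b) = (3, 3): both sides equal 216.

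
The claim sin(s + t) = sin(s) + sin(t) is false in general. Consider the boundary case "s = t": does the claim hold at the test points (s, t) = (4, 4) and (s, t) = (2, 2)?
At (4, 4): LHS = sin(8) ≈ 0.9894 ≠ RHS = 2·sin(4) ≈ -1.514
At (2, 2): LHS = sin(4) ≈ -0.7568 ≠ RHS = 2·sin(2) ≈ 1.819

Answer: No, fails at both test points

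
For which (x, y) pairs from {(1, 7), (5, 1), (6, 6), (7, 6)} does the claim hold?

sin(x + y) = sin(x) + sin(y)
Testing each pair:
(1, 7): LHS = sin(8) ≈ 0.9894, RHS = sin(7) + sin(1) ≈ 1.498 → fails
(5, 1): LHS = sin(6) ≈ -0.2794, RHS = sin(5) + sin(1) ≈ -0.1175 → fails
(6, 6): LHS = sin(12) ≈ -0.5366, RHS = 2·sin(6) ≈ -0.5588 → fails
(7, 6): LHS = sin(13) ≈ 0.4202, RHS = sin(6) + sin(7) ≈ 0.3776 → fails

No pair satisfies the claim.

Answer: None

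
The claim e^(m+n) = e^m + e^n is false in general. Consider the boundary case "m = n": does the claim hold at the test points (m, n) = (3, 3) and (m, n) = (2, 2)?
No, fails at both test points

At (3, 3): LHS = e^6 ≈ 403.4 ≠ RHS = 2·e^3 ≈ 40.17
At (2, 2): LHS = e^4 ≈ 54.6 ≠ RHS = 2·e^2 ≈ 14.78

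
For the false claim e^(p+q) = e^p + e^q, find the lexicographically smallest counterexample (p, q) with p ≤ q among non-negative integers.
(p, q) = (0, 0)

Substituting (0, 0) into the claim:
LHS = e^(0+0) = 1
RHS = e^0 + e^0 = 2

Since LHS ≠ RHS, this pair disproves the claim, and no lexicographically smaller pair (p ≤ q, non-negative integers) does.

For instance (0, 3) is also a counterexample (LHS = e^3 ≈ 20.09, RHS = 1 + e^3 ≈ 21.09), but it's lexicographically larger.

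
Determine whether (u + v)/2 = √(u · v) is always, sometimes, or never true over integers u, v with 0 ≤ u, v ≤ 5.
It holds at (u, v) = (2, 2) (both sides equal 2), but fails at (u, v) = (0, 5) (LHS = 5/2, RHS = 0).

Answer: Sometimes true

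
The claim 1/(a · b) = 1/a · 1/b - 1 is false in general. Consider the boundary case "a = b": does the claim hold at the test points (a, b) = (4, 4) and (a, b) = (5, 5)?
At (4, 4): LHS = 1/16 ≠ RHS = -15/16
At (5, 5): LHS = 1/25 ≠ RHS = -24/25

Answer: No, fails at both test points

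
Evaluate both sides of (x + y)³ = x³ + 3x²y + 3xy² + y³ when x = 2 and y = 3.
LHS = (2 + 3)³ = 125
RHS = 2³ + 3·2²·3 + 3·2·3² + 3³ = 125

LHS = RHS: the two sides agree.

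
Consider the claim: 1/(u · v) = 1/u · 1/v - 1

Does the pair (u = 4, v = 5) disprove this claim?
Yes

Substituting u = 4, v = 5:
LHS = 1/(4 · 5) = 1/20
RHS = 1/4 · 1/5 - 1 = -19/20

Since LHS ≠ RHS, this pair disproves the claim.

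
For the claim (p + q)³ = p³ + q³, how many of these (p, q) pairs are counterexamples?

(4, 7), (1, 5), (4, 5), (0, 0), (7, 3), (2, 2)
5

Testing each pair:
(4, 7): LHS = 1331, RHS = 407 → counterexample
(1, 5): LHS = 216, RHS = 126 → counterexample
(4, 5): LHS = 729, RHS = 189 → counterexample
(0, 0): LHS = 0, RHS = 0 → satisfies claim
(7, 3): LHS = 1000, RHS = 370 → counterexample
(2, 2): LHS = 64, RHS = 16 → counterexample

That makes 5 counterexamples.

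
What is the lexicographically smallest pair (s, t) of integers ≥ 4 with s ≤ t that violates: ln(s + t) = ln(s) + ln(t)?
Substituting (4, 4) into the claim:
LHS = ln(4 + 4) = ln(8) ≈ 2.079
RHS = ln(4) + ln(4) = 2·ln(4) ≈ 2.773

Since LHS ≠ RHS, this pair disproves the claim, and no lexicographically smaller pair (s ≤ t, integers ≥ 4) does.

For instance (7, 8) is also a counterexample (LHS = ln(15) ≈ 2.708, RHS = ln(7) + ln(8) ≈ 4.025), but it's lexicographically larger.

Answer: (s, t) = (4, 4)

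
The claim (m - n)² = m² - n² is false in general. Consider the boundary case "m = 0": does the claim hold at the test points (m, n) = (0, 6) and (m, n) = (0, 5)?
At (0, 6): LHS = 36 ≠ RHS = -36
At (0, 5): LHS = 25 ≠ RHS = -25

Answer: No, fails at both test points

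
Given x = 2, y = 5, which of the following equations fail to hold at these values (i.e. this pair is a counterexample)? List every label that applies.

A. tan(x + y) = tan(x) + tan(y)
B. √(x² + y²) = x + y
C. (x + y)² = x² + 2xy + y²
A, B

Evaluating each claim at the given values:
A. LHS = tan(7) ≈ 0.8714, RHS = tan(5) + tan(2) ≈ -5.566 → fails here (LHS ≠ RHS)
B. LHS = √(29) ≈ 5.385, RHS = 7 → fails here (LHS ≠ RHS)
C. LHS = 49, RHS = 49 → holds here (LHS = RHS)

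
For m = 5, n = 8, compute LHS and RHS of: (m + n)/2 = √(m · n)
LHS = (5 + 8)/2 = 13/2
RHS = √(5 · 8) = 2·√(10) ≈ 6.325

LHS ≠ RHS (they differ by about 0.1754), so the equation does not hold here.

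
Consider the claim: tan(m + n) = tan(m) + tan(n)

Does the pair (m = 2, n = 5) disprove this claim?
Substituting m = 2, n = 5:
LHS = tan(2 + 5) = tan(7) ≈ 0.8714
RHS = tan(2) + tan(5) ≈ -5.566

Since LHS ≠ RHS, this pair disproves the claim.

Answer: Yes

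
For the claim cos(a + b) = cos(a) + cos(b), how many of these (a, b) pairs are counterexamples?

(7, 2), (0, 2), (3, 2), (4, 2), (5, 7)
Testing each pair:
(7, 2): LHS = cos(9) ≈ -0.9111, RHS = cos(2) + cos(7) ≈ 0.3378 → counterexample
(0, 2): LHS = cos(2) ≈ -0.4161, RHS = cos(2) + 1 ≈ 0.5839 → counterexample
(3, 2): LHS = cos(5) ≈ 0.2837, RHS = cos(3) + cos(2) ≈ -1.406 → counterexample
(4, 2): LHS = cos(6) ≈ 0.9602, RHS = cos(4) + cos(2) ≈ -1.07 → counterexample
(5, 7): LHS = cos(12) ≈ 0.8439, RHS = cos(5) + cos(7) ≈ 1.038 → counterexample

That makes 5 counterexamples.

Answer: 5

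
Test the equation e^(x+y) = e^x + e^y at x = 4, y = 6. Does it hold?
Substituting x = 4, y = 6:

LHS = e^(4+6) = e^10 ≈ 22026.5
RHS = e^4 + e^6 ≈ 458

LHS ≠ RHS, so the equation does not hold at this point.

Answer: Fails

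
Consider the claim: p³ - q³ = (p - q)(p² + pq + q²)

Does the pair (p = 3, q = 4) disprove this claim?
Substituting p = 3, q = 4:
LHS = 3³ - 4³ = -37
RHS = (3 - 4)(3² + 3·4 + 4²) = -37

The sides agree, so this pair does not disprove the claim.

Answer: No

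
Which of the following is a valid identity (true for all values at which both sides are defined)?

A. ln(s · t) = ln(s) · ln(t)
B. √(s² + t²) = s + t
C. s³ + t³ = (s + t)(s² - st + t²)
C

A: fails at (3, 7) — LHS = ln(21) ≈ 3.045, RHS = ln(3)·ln(7) ≈ 2.138.
B: fails at (1, 5) — LHS = √(26) ≈ 5.099, RHS = 6.
C: holds — e.g. at (2, 7), both sides equal 351.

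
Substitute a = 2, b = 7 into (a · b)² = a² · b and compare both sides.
LHS = (2 · 7)² = 196
RHS = 2² · 7 = 28

LHS ≠ RHS, so the equation does not hold here.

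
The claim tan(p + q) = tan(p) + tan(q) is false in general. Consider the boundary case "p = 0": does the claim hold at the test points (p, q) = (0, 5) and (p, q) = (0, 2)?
Yes, holds at both test points

At (0, 5): LHS = tan(5) ≈ -3.381, RHS = tan(5) ≈ -3.381 → equal
At (0, 2): LHS = tan(2) ≈ -2.185, RHS = tan(2) ≈ -2.185 → equal

So the claim does hold at both of these boundary points, even though it is not an identity.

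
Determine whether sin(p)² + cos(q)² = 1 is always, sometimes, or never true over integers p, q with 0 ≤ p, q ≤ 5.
Sometimes true

It holds at (p, q) = (3, 3) (both sides equal 1), but fails at (p, q) = (4, 3) (LHS = sin(4)² + cos(3)² ≈ 1.553, RHS = 1).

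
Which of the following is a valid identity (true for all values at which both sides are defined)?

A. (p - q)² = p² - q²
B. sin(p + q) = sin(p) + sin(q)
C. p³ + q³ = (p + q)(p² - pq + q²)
C

A: fails at (1, 4) — LHS = 9, RHS = -15.
B: fails at (3, 7) — LHS = sin(10) ≈ -0.544, RHS = sin(3) + sin(7) ≈ 0.7981.
C: holds — e.g. at (2, 4), both sides equal 72.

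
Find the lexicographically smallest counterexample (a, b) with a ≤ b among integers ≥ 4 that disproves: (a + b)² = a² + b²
(a, b) = (4, 4)

Substituting (4, 4) into the claim:
LHS = (4 + 4)² = 64
RHS = 4² + 4² = 32

Since LHS ≠ RHS, this pair disproves the claim, and no lexicographically smaller pair (a ≤ b, integers ≥ 4) does.

For instance (8, 9) is also a counterexample (LHS = 289, RHS = 145), but it's lexicographically larger.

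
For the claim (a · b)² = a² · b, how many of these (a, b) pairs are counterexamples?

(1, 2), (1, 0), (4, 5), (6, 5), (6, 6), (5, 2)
5

Testing each pair:
(1, 2): LHS = 4, RHS = 2 → counterexample
(1, 0): LHS = 0, RHS = 0 → satisfies claim
(4, 5): LHS = 400, RHS = 80 → counterexample
(6, 5): LHS = 900, RHS = 180 → counterexample
(6, 6): LHS = 1296, RHS = 216 → counterexample
(5, 2): LHS = 100, RHS = 50 → counterexample

That makes 5 counterexamples.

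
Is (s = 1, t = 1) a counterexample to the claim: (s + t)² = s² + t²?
Substituting s = 1, t = 1:
LHS = (1 + 1)² = 4
RHS = 1² + 1² = 2

Since LHS ≠ RHS, this pair disproves the claim.

Answer: Yes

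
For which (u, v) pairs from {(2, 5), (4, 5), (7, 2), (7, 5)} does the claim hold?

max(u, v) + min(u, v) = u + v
Testing each pair:
(2, 5): LHS = 7, RHS = 7 → holds
(4, 5): LHS = 9, RHS = 9 → holds
(7, 2): LHS = 9, RHS = 9 → holds
(7, 5): LHS = 12, RHS = 12 → holds

Every pair satisfies the claim.

Answer: All pairs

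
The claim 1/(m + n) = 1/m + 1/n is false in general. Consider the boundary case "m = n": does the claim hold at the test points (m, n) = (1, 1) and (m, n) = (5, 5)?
No, fails at both test points

At (1, 1): LHS = 1/2 ≠ RHS = 2
At (5, 5): LHS = 1/10 ≠ RHS = 2/5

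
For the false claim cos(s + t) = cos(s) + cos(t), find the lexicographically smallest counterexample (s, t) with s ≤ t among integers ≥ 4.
(s, t) = (4, 4)

Substituting (4, 4) into the claim:
LHS = cos(4 + 4) = cos(8) ≈ -0.1455
RHS = cos(4) + cos(4) = 2·cos(4) ≈ -1.307

Since LHS ≠ RHS, this pair disproves the claim, and no lexicographically smaller pair (s ≤ t, integers ≥ 4) does.

For instance (4, 10) is also a counterexample (LHS = cos(14) ≈ 0.1367, RHS = cos(10) + cos(4) ≈ -1.493), but it's lexicographically larger.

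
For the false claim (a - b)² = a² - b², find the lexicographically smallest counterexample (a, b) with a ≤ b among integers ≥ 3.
(a, b) = (3, 4)

At (3, 3): both sides equal 0, so it holds there.

Substituting (3, 4) into the claim:
LHS = (3 - 4)² = 1
RHS = 3² - 4² = -7

Since LHS ≠ RHS, this pair disproves the claim, and no lexicographically smaller pair (a ≤ b, integers ≥ 3) does.

For instance (5, 7) is also a counterexample (LHS = 4, RHS = -24), but it's lexicographically larger.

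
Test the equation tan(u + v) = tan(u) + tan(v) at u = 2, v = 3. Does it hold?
Fails

Substituting u = 2, v = 3:

LHS = tan(2 + 3) = tan(5) ≈ -3.381
RHS = tan(2) + tan(3) ≈ -2.328

LHS ≠ RHS, so the equation does not hold at this point.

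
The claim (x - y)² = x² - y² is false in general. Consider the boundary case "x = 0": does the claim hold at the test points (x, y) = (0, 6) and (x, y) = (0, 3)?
At (0, 6): LHS = 36 ≠ RHS = -36
At (0, 3): LHS = 9 ≠ RHS = -9

Answer: No, fails at both test points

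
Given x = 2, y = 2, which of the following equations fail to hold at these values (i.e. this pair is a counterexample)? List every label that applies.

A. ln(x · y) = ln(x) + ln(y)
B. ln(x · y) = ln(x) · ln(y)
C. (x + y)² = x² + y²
B, C

Evaluating each claim at the given values:
A. LHS = ln(4) ≈ 1.386, RHS = 2·ln(2) ≈ 1.386 → holds here (LHS = RHS)
B. LHS = ln(4) ≈ 1.386, RHS = ln(2)² ≈ 0.4805 → fails here (LHS ≠ RHS)
C. LHS = 16, RHS = 8 → fails here (LHS ≠ RHS)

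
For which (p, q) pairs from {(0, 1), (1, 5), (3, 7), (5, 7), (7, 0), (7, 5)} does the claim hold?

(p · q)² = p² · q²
Testing each pair:
(0, 1): LHS = 0, RHS = 0 → holds
(1, 5): LHS = 25, RHS = 25 → holds
(3, 7): LHS = 441, RHS = 441 → holds
(5, 7): LHS = 1225, RHS = 1225 → holds
(7, 0): LHS = 0, RHS = 0 → holds
(7, 5): LHS = 1225, RHS = 1225 → holds

Every pair satisfies the claim.

Answer: All pairs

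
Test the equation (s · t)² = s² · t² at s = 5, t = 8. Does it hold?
Substituting s = 5, t = 8:

LHS = (5 · 8)² = 1600
RHS = 5² · 8² = 1600

LHS = RHS, so the equation holds at this point.

Answer: Holds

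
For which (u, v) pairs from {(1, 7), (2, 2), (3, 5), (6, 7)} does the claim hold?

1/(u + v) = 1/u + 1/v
Testing each pair:
(1, 7): LHS = 1/8, RHS = 8/7 → fails
(2, 2): LHS = 1/4, RHS = 1 → fails
(3, 5): LHS = 1/8, RHS = 8/15 → fails
(6, 7): LHS = 1/13, RHS = 13/42 → fails

No pair satisfies the claim.

Answer: None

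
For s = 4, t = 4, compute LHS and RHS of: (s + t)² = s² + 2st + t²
LHS = (4 + 4)² = 64
RHS = 4² + 2·4·4 + 4² = 64

LHS = RHS: the two sides agree.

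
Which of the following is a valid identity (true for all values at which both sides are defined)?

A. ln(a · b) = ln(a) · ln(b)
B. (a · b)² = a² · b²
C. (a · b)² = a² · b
A: fails at (2, 7) — LHS = ln(14) ≈ 2.639, RHS = ln(2)·ln(7) ≈ 1.349.
B: holds — e.g. at (4, 5), both sides equal 400.
C: fails at (2, 3) — LHS = 36, RHS = 12.

Answer: B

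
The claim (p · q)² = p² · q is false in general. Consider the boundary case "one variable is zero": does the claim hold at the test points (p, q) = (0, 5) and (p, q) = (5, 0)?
Yes, holds at both test points

At (0, 5): LHS = 0, RHS = 0 → equal
At (5, 0): LHS = 0, RHS = 0 → equal

So the claim does hold at both of these boundary points, even though it is not an identity.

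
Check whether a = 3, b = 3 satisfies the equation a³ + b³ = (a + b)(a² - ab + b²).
Substituting a = 3, b = 3:

LHS = 3³ + 3³ = 54
RHS = (3 + 3)(3² - 3·3 + 3²) = 54

LHS = RHS, so the equation holds at this point.

Answer: Holds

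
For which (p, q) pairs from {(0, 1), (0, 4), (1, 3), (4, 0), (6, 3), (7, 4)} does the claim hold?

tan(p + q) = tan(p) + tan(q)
(0, 1), (0, 4), (4, 0)

Testing each pair:
(0, 1): LHS = tan(1) ≈ 1.557, RHS = tan(1) ≈ 1.557 → holds
(0, 4): LHS = tan(4) ≈ 1.158, RHS = tan(4) ≈ 1.158 → holds
(1, 3): LHS = tan(4) ≈ 1.158, RHS = tan(3) + tan(1) ≈ 1.415 → fails
(4, 0): LHS = tan(4) ≈ 1.158, RHS = tan(4) ≈ 1.158 → holds
(6, 3): LHS = tan(9) ≈ -0.4523, RHS = tan(6) + tan(3) ≈ -0.4336 → fails
(7, 4): LHS = tan(11) ≈ -226, RHS = tan(7) + tan(4) ≈ 2.029 → fails

3 of 6 pairs satisfy the claim.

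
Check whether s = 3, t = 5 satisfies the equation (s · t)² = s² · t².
Substituting s = 3, t = 5:

LHS = (3 · 5)² = 225
RHS = 3² · 5² = 225

LHS = RHS, so the equation holds at this point.

Answer: Holds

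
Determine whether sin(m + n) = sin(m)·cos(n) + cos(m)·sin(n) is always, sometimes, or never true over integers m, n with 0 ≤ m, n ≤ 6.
Always true

The identity holds for every pair in the range. For instance at (m, n) = (1, 2): both sides equal sin(3) ≈ 0.1411.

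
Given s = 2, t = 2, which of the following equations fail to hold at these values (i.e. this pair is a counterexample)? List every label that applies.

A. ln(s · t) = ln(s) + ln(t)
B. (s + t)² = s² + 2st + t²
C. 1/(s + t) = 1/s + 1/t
Evaluating each claim at the given values:
A. LHS = ln(4) ≈ 1.386, RHS = 2·ln(2) ≈ 1.386 → holds here (LHS = RHS)
B. LHS = 16, RHS = 16 → holds here (LHS = RHS)
C. LHS = 1/4, RHS = 1 → fails here (LHS ≠ RHS)

Answer: C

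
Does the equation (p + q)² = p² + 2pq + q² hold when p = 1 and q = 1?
Substituting p = 1, q = 1:

LHS = (1 + 1)² = 4
RHS = 1² + 2·1·1 + 1² = 4

LHS = RHS, so the equation holds at this point.

Answer: Holds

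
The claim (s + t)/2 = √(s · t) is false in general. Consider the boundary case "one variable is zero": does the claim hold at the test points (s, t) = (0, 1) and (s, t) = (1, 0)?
No, fails at both test points

At (0, 1): LHS = 1/2 ≠ RHS = 0
At (1, 0): LHS = 1/2 ≠ RHS = 0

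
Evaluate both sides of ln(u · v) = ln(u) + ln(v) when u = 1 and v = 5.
LHS = ln(1 · 5) = ln(5) ≈ 1.609
RHS = ln(1) + ln(5) = ln(5) ≈ 1.609

LHS = RHS: the two sides agree.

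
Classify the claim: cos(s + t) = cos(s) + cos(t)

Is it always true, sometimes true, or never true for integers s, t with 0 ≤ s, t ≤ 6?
The claim fails for every pair in the range. For instance at (s, t) = (0, 3): LHS = cos(3) ≈ -0.99, RHS = cos(3) + 1 ≈ 0.01001.

Answer: Never true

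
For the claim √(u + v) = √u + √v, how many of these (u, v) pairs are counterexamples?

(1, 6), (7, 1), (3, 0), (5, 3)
Testing each pair:
(1, 6): LHS = √(7) ≈ 2.646, RHS = 1 + √(6) ≈ 3.449 → counterexample
(7, 1): LHS = 2·√(2) ≈ 2.828, RHS = 1 + √(7) ≈ 3.646 → counterexample
(3, 0): LHS = √(3) ≈ 1.732, RHS = √(3) ≈ 1.732 → satisfies claim
(5, 3): LHS = 2·√(2) ≈ 2.828, RHS = √(3) + √(5) ≈ 3.968 → counterexample

That makes 3 counterexamples.

Answer: 3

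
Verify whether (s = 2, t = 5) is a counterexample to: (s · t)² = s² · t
Substituting s = 2, t = 5:
LHS = (2 · 5)² = 100
RHS = 2² · 5 = 20

Since LHS ≠ RHS, this pair disproves the claim.

Answer: Yes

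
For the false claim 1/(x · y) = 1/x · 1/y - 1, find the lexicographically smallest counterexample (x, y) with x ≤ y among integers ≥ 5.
Substituting (5, 5) into the claim:
LHS = 1/(5 · 5) = 1/25
RHS = 1/5 · 1/5 - 1 = -24/25

Since LHS ≠ RHS, this pair disproves the claim, and no lexicographically smaller pair (x ≤ y, integers ≥ 5) does.

For instance (5, 8) is also a counterexample (LHS = 1/40, RHS = -39/40), but it's lexicographically larger.

Answer: (x, y) = (5, 5)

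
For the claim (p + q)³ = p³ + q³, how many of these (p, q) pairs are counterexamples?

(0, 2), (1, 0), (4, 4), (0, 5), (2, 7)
2

Testing each pair:
(0, 2): LHS = 8, RHS = 8 → satisfies claim
(1, 0): LHS = 1, RHS = 1 → satisfies claim
(4, 4): LHS = 512, RHS = 128 → counterexample
(0, 5): LHS = 125, RHS = 125 → satisfies claim
(2, 7): LHS = 729, RHS = 351 → counterexample

That makes 2 counterexamples.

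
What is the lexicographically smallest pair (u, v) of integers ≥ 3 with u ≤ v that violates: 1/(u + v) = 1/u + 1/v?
Substituting (3, 3) into the claim:
LHS = 1/(3 + 3) = 1/6
RHS = 1/3 + 1/3 = 2/3

Since LHS ≠ RHS, this pair disproves the claim, and no lexicographically smaller pair (u ≤ v, integers ≥ 3) does.

For instance (5, 8) is also a counterexample (LHS = 1/13, RHS = 13/40), but it's lexicographically larger.

Answer: (u, v) = (3, 3)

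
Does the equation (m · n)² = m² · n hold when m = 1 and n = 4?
Fails

Substituting m = 1, n = 4:

LHS = (1 · 4)² = 16
RHS = 1² · 4 = 4

LHS ≠ RHS, so the equation does not hold at this point.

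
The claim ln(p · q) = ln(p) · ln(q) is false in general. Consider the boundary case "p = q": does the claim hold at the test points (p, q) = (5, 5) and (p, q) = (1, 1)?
Only at (1, 1)

At (5, 5): LHS = ln(25) ≈ 3.219 ≠ RHS = ln(5)² ≈ 2.59
At (1, 1): LHS = 0, RHS = 0 → equal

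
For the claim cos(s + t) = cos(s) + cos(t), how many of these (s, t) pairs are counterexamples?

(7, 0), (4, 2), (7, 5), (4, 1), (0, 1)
Testing each pair:
(7, 0): LHS = cos(7) ≈ 0.7539, RHS = cos(7) + 1 ≈ 1.754 → counterexample
(4, 2): LHS = cos(6) ≈ 0.9602, RHS = cos(4) + cos(2) ≈ -1.07 → counterexample
(7, 5): LHS = cos(12) ≈ 0.8439, RHS = cos(5) + cos(7) ≈ 1.038 → counterexample
(4, 1): LHS = cos(5) ≈ 0.2837, RHS = cos(4) + cos(1) ≈ -0.1133 → counterexample
(0, 1): LHS = cos(1) ≈ 0.5403, RHS = cos(1) + 1 ≈ 1.54 → counterexample

That makes 5 counterexamples.

Answer: 5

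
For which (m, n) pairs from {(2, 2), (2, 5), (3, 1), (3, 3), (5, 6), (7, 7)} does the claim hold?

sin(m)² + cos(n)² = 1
(2, 2), (3, 3), (7, 7)

Testing each pair:
(2, 2): LHS = cos(2)² + sin(2)² = 1, RHS = 1 → holds
(2, 5): LHS = cos(5)² + sin(2)² ≈ 0.9073, RHS = 1 → fails
(3, 1): LHS = sin(3)² + cos(1)² ≈ 0.3118, RHS = 1 → fails
(3, 3): LHS = sin(3)² + cos(3)² = 1, RHS = 1 → holds
(5, 6): LHS = sin(5)² + cos(6)² ≈ 1.841, RHS = 1 → fails
(7, 7): LHS = sin(7)² + cos(7)² = 1, RHS = 1 → holds

3 of 6 pairs satisfy the claim.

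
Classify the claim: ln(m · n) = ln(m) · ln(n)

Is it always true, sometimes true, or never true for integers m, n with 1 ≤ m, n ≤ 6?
It holds at (m, n) = (1, 1) (both sides equal 0), but fails at (m, n) = (4, 4) (LHS = ln(16) ≈ 2.773, RHS = ln(4)² ≈ 1.922).

Answer: Sometimes true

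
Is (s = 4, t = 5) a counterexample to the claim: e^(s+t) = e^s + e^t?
Yes

Substituting s = 4, t = 5:
LHS = e^(4+5) = e^9 ≈ 8103
RHS = e^4 + e^5 ≈ 203

Since LHS ≠ RHS, this pair disproves the claim.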